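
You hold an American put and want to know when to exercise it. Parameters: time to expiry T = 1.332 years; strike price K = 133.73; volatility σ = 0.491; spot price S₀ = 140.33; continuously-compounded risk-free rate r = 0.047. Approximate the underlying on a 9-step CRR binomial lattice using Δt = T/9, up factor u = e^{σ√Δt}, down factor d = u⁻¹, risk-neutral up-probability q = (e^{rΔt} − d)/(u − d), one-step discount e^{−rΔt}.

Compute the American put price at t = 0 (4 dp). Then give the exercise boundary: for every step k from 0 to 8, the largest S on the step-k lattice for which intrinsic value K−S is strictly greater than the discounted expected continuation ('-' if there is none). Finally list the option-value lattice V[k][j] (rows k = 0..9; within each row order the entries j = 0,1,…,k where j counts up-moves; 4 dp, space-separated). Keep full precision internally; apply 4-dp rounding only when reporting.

price = 24.3812
boundary = - - - - 65.9193 54.5730 65.9193 79.6245 96.1793
tree:
24.3812
32.8920 15.1944
43.1799 21.8376 7.9668
54.9998 30.5591 12.3766 3.1375
67.8107 41.4424 18.8022 5.3513 0.7005
79.1570 54.1630 27.7854 9.0028 1.3341 0.0000
88.5503 67.8107 39.6544 14.8817 2.5409 0.0000 0.0000
96.3268 79.1570 54.1055 24.0297 4.8393 0.0000 0.0000 0.0000
102.7648 88.5503 67.8107 37.5507 9.2168 0.0000 0.0000 0.0000 0.0000
108.0946 96.3268 79.1570 54.1055 17.5541 0.0000 0.0000 0.0000 0.0000 0.0000

Δt=0.14800, u=1.20791, d=0.82788, q=0.47128, disc=e^(-rΔt)=0.99307
k=9 terminal: V=max(K-S,0) → 108.0946 96.3268 79.1570 54.1055 17.5541 0.0000 0.0000 0.0000 0.0000 0.0000
k=8: j=0 S=30.9652 intr=102.7648 cont=101.8378 V=102.7648[EX]; j=1 S=45.1797 intr=88.5503 cont=87.6233 V=88.5503[EX]; j=2 S=65.9193 intr=67.8107 cont=66.8837 V=67.8107[EX]; j=3 S=96.1793 intr=37.5507 cont=36.6237 V=37.5507[EX]; j=4 S=140.3300 intr=0.0000 cont=9.2168 V=9.2168[hold]; j=5 S=204.7480 intr=0.0000 cont=0.0000 V=0.0000[hold]; j=6 S=298.7367 intr=0.0000 cont=0.0000 V=0.0000[hold]; j=7 S=435.8707 intr=0.0000 cont=0.0000 V=0.0000[hold]; j=8 S=635.9555 intr=0.0000 cont=0.0000 V=0.0000[hold]  S*(8)=96.1793
k=7: j=0 S=37.4032 intr=96.3268 cont=95.3998 V=96.3268[EX]; j=1 S=54.5730 intr=79.1570 cont=78.2300 V=79.1570[EX]; j=2 S=79.6245 intr=54.1055 cont=53.1785 V=54.1055[EX]; j=3 S=116.1759 intr=17.5541 cont=24.0297 V=24.0297[hold]; j=4 S=169.5060 intr=0.0000 cont=4.8393 V=4.8393[hold]; j=5 S=247.3171 intr=0.0000 cont=0.0000 V=0.0000[hold]; j=6 S=360.8470 intr=0.0000 cont=0.0000 V=0.0000[hold]; j=7 S=526.4925 intr=0.0000 cont=0.0000 V=0.0000[hold]  S*(7)=79.6245
k=6: j=0 S=45.1797 intr=88.5503 cont=87.6233 V=88.5503[EX]; j=1 S=65.9193 intr=67.8107 cont=66.8837 V=67.8107[EX]; j=2 S=96.1793 intr=37.5507 cont=39.6544 V=39.6544[hold]; j=3 S=140.3300 intr=0.0000 cont=14.8817 V=14.8817[hold]; j=4 S=204.7480 intr=0.0000 cont=2.5409 V=2.5409[hold]; j=5 S=298.7367 intr=0.0000 cont=0.0000 V=0.0000[hold]; j=6 S=435.8707 intr=0.0000 cont=0.0000 V=0.0000[hold]  S*(6)=65.9193
k=5: j=0 S=54.5730 intr=79.1570 cont=78.2300 V=79.1570[EX]; j=1 S=79.6245 intr=54.1055 cont=54.1630 V=54.1630[hold]; j=2 S=116.1759 intr=17.5541 cont=27.7854 V=27.7854[hold]; j=3 S=169.5060 intr=0.0000 cont=9.0028 V=9.0028[hold]; j=4 S=247.3171 intr=0.0000 cont=1.3341 V=1.3341[hold]; j=5 S=360.8470 intr=0.0000 cont=0.0000 V=0.0000[hold]  S*(5)=54.5730
k=4: j=0 S=65.9193 intr=67.8107 cont=66.9107 V=67.8107[EX]; j=1 S=96.1793 intr=37.5507 cont=41.4424 V=41.4424[hold]; j=2 S=140.3300 intr=0.0000 cont=18.8022 V=18.8022[hold]; j=3 S=204.7480 intr=0.0000 cont=5.3513 V=5.3513[hold]; j=4 S=298.7367 intr=0.0000 cont=0.7005 V=0.7005[hold]  S*(4)=65.9193
k=3: j=0 S=79.6245 intr=54.1055 cont=54.9998 V=54.9998[hold]; j=1 S=116.1759 intr=17.5541 cont=30.5591 V=30.5591[hold]; j=2 S=169.5060 intr=0.0000 cont=12.3766 V=12.3766[hold]; j=3 S=247.3171 intr=0.0000 cont=3.1375 V=3.1375[hold]  S*(3)=-
k=2: j=0 S=96.1793 intr=37.5507 cont=43.1799 V=43.1799[hold]; j=1 S=140.3300 intr=0.0000 cont=21.8376 V=21.8376[hold]; j=2 S=204.7480 intr=0.0000 cont=7.9668 V=7.9668[hold]  S*(2)=-
k=1: j=0 S=116.1759 intr=17.5541 cont=32.8920 V=32.8920[hold]; j=1 S=169.5060 intr=0.0000 cont=15.1944 V=15.1944[hold]  S*(1)=-
k=0: j=0 S=140.3300 intr=0.0000 cont=24.3812 V=24.3812[hold]  S*(0)=-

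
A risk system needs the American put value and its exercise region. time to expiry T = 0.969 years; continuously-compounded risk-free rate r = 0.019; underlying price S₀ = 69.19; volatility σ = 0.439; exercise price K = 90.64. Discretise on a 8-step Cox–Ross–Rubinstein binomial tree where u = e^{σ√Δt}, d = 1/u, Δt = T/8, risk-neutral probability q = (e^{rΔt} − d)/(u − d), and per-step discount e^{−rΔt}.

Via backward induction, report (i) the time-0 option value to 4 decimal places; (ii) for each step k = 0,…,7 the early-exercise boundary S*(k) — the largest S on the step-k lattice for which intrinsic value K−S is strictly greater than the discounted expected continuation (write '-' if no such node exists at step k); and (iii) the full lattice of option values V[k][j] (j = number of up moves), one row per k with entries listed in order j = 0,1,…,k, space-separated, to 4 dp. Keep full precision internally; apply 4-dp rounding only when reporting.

Δt=0.12112, u=1.16507, d=0.85831, q=0.46939, disc=e^(-rΔt)=0.99770
k=8 terminal: V=max(K-S,0) → 70.2596 62.9756 53.0884 39.6675 21.4500 0.0000 0.0000 0.0000 0.0000
k=7: j=0 S=23.7447 intr=66.8953 cont=66.6869 V=66.8953[EX]; j=1 S=32.2310 intr=58.4090 cont=58.2006 V=58.4090[EX]; j=2 S=43.7504 intr=46.8896 cont=46.6812 V=46.8896[EX]; j=3 S=59.3867 intr=31.2533 cont=31.0449 V=31.2533[EX]; j=4 S=80.6115 intr=10.0285 cont=11.3555 V=11.3555[hold]; j=5 S=109.4220 intr=0.0000 cont=0.0000 V=0.0000[hold]; j=6 S=148.5293 intr=0.0000 cont=0.0000 V=0.0000[hold]; j=7 S=201.6136 intr=0.0000 cont=0.0000 V=0.0000[hold]  S*(7)=59.3867
k=6: j=0 S=27.6644 intr=62.9756 cont=62.7673 V=62.9756[EX]; j=1 S=37.5516 intr=53.0884 cont=52.8801 V=53.0884[EX]; j=2 S=50.9725 intr=39.6675 cont=39.4592 V=39.6675[EX]; j=3 S=69.1900 intr=21.4500 cont=21.8631 V=21.8631[hold]; j=4 S=93.9184 intr=0.0000 cont=6.0115 V=6.0115[hold]; j=5 S=127.4848 intr=0.0000 cont=0.0000 V=0.0000[hold]; j=6 S=173.0478 intr=0.0000 cont=0.0000 V=0.0000[hold]  S*(6)=50.9725
k=5: j=0 S=32.2310 intr=58.4090 cont=58.2006 V=58.4090[EX]; j=1 S=43.7504 intr=46.8896 cont=46.6812 V=46.8896[EX]; j=2 S=59.3867 intr=31.2533 cont=31.2383 V=31.2533[EX]; j=3 S=80.6115 intr=10.0285 cont=14.3894 V=14.3894[hold]; j=4 S=109.4220 intr=0.0000 cont=3.1824 V=3.1824[hold]; j=5 S=148.5293 intr=0.0000 cont=0.0000 V=0.0000[hold]  S*(5)=59.3867
k=4: j=0 S=37.5516 intr=53.0884 cont=52.8801 V=53.0884[EX]; j=1 S=50.9725 intr=39.6675 cont=39.4592 V=39.6675[EX]; j=2 S=69.1900 intr=21.4500 cont=23.2839 V=23.2839[hold]; j=3 S=93.9184 intr=0.0000 cont=9.1080 V=9.1080[hold]; j=4 S=127.4848 intr=0.0000 cont=1.6848 V=1.6848[hold]  S*(4)=50.9725
k=3: j=0 S=43.7504 intr=46.8896 cont=46.6812 V=46.8896[EX]; j=1 S=59.3867 intr=31.2533 cont=31.9037 V=31.9037[hold]; j=2 S=80.6115 intr=10.0285 cont=16.5916 V=16.5916[hold]; j=3 S=109.4220 intr=0.0000 cont=5.6107 V=5.6107[hold]  S*(3)=43.7504
k=2: j=0 S=50.9725 intr=39.6675 cont=39.7638 V=39.7638[hold]; j=1 S=69.1900 intr=21.4500 cont=24.6596 V=24.6596[hold]; j=2 S=93.9184 intr=0.0000 cont=11.4110 V=11.4110[hold]  S*(2)=-
k=1: j=0 S=59.3867 intr=31.2533 cont=32.5989 V=32.5989[hold]; j=1 S=80.6115 intr=10.0285 cont=18.3985 V=18.3985[hold]  S*(1)=-
k=0: j=0 S=69.1900 intr=21.4500 cont=25.8738 V=25.8738[hold]  S*(0)=-

price = 25.8738
boundary = - - - 43.7504 50.9725 59.3867 50.9725 59.3867
tree:
25.8738
32.5989 18.3985
39.7638 24.6596 11.4110
46.8896 31.9037 16.5916 5.6107
53.0884 39.6675 23.2839 9.1080 1.6848
58.4090 46.8896 31.2533 14.3894 3.1824 0.0000
62.9756 53.0884 39.6675 21.8631 6.0115 0.0000 0.0000
66.8953 58.4090 46.8896 31.2533 11.3555 0.0000 0.0000 0.0000
70.2596 62.9756 53.0884 39.6675 21.4500 0.0000 0.0000 0.0000 0.0000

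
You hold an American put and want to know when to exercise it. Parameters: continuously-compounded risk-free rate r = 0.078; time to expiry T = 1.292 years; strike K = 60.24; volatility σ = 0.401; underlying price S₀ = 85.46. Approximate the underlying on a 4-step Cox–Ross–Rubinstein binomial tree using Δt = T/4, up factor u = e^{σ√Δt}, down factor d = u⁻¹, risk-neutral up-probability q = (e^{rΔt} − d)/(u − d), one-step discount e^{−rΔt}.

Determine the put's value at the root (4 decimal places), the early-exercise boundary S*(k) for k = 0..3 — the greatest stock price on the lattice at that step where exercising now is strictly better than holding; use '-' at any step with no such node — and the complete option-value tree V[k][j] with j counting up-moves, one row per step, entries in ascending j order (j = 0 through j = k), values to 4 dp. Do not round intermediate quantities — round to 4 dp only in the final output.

params: Δt=0.32300 u=1.25596 d=0.79620 q=0.49876 e^(-rΔt)=0.97512
t_4 payoffs: 25.8954 6.0635 0.0000 0.0000 0.0000
t_3: node(3,0) S=43.1355 payoff=17.1045 vs cont=15.6058 → 17.1045 [stop]  node(3,1) S=68.0435 payoff=0.0000 vs cont=2.9636 → 2.9636 [wait]  node(3,2) S=107.3344 payoff=0.0000 vs cont=0.0000 → 0.0000 [wait]  node(3,3) S=169.3132 payoff=0.0000 vs cont=0.0000 → 0.0000 [wait]  ⇒ S*(3)=43.1355
t_2: node(2,0) S=54.1765 payoff=6.0635 vs cont=9.8015 → 9.8015 [wait]  node(2,1) S=85.4600 payoff=0.0000 vs cont=1.4485 → 1.4485 [wait]  node(2,2) S=134.8078 payoff=0.0000 vs cont=0.0000 → 0.0000 [wait]  ⇒ S*(2)=-
t_1: node(1,0) S=68.0435 payoff=0.0000 vs cont=5.4951 → 5.4951 [wait]  node(1,1) S=107.3344 payoff=0.0000 vs cont=0.7080 → 0.7080 [wait]  ⇒ S*(1)=-
t_0: node(0,0) S=85.4600 payoff=0.0000 vs cont=3.0301 → 3.0301 [wait]  ⇒ S*(0)=-

price = 3.0301
boundary = - - - 43.1355
tree:
3.0301
5.4951 0.7080
9.8015 1.4485 0.0000
17.1045 2.9636 0.0000 0.0000
25.8954 6.0635 0.0000 0.0000 0.0000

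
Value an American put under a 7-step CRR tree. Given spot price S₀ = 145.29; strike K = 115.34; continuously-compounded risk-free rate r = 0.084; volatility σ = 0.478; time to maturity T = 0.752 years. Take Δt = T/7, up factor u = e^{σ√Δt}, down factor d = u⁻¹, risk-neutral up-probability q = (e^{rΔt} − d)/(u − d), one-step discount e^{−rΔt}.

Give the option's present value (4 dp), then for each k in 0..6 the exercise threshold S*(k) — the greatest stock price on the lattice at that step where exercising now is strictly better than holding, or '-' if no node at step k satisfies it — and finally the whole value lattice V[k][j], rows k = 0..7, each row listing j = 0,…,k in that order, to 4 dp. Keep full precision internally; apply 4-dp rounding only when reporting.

Δt=0.10743, u=1.16961, d=0.85499, q=0.48972, disc=e^(-rΔt)=0.99102
k=7 terminal: V=max(K-S,0) → 66.8171 48.9612 24.5345 0.0000 0.0000 0.0000 0.0000 0.0000
k=6: j=0 S=56.7529 intr=58.5871 cont=57.5509 V=58.5871[EX]; j=1 S=77.6374 intr=37.7026 cont=36.6665 V=37.7026[EX]; j=2 S=106.2070 intr=9.1330 cont=12.4069 V=12.4069[hold]; j=3 S=145.2900 intr=0.0000 cont=0.0000 V=0.0000[hold]; j=4 S=198.7550 intr=0.0000 cont=0.0000 V=0.0000[hold]; j=5 S=271.8946 intr=0.0000 cont=0.0000 V=0.0000[hold]; j=6 S=371.9487 intr=0.0000 cont=0.0000 V=0.0000[hold]  S*(6)=77.6374
k=5: j=0 S=66.3788 intr=48.9612 cont=47.9250 V=48.9612[EX]; j=1 S=90.8055 intr=24.5345 cont=25.0873 V=25.0873[hold]; j=2 S=124.2209 intr=0.0000 cont=6.2741 V=6.2741[hold]; j=3 S=169.9327 intr=0.0000 cont=0.0000 V=0.0000[hold]; j=4 S=232.4660 intr=0.0000 cont=0.0000 V=0.0000[hold]; j=5 S=318.0108 intr=0.0000 cont=0.0000 V=0.0000[hold]  S*(5)=66.3788
k=4: j=0 S=77.6374 intr=37.7026 cont=36.9348 V=37.7026[EX]; j=1 S=106.2070 intr=9.1330 cont=15.7314 V=15.7314[hold]; j=2 S=145.2900 intr=0.0000 cont=3.1728 V=3.1728[hold]; j=3 S=198.7550 intr=0.0000 cont=0.0000 V=0.0000[hold]; j=4 S=271.8946 intr=0.0000 cont=0.0000 V=0.0000[hold]  S*(4)=77.6374
k=3: j=0 S=90.8055 intr=24.5345 cont=26.7008 V=26.7008[hold]; j=1 S=124.2209 intr=0.0000 cont=9.4951 V=9.4951[hold]; j=2 S=169.9327 intr=0.0000 cont=1.6044 V=1.6044[hold]; j=3 S=232.4660 intr=0.0000 cont=0.0000 V=0.0000[hold]  S*(3)=-
k=2: j=0 S=106.2070 intr=9.1330 cont=18.1106 V=18.1106[hold]; j=1 S=145.2900 intr=0.0000 cont=5.5803 V=5.5803[hold]; j=2 S=198.7550 intr=0.0000 cont=0.8114 V=0.8114[hold]  S*(2)=-
k=1: j=0 S=124.2209 intr=0.0000 cont=11.8666 V=11.8666[hold]; j=1 S=169.9327 intr=0.0000 cont=3.2157 V=3.2157[hold]  S*(1)=-
k=0: j=0 S=145.2900 intr=0.0000 cont=7.5615 V=7.5615[hold]  S*(0)=-

price = 7.5615
boundary = - - - - 77.6374 66.3788 77.6374
tree:
7.5615
11.8666 3.2157
18.1106 5.5803 0.8114
26.7008 9.4951 1.6044 0.0000
37.7026 15.7314 3.1728 0.0000 0.0000
48.9612 25.0873 6.2741 0.0000 0.0000 0.0000
58.5871 37.7026 12.4069 0.0000 0.0000 0.0000 0.0000
66.8171 48.9612 24.5345 0.0000 0.0000 0.0000 0.0000 0.0000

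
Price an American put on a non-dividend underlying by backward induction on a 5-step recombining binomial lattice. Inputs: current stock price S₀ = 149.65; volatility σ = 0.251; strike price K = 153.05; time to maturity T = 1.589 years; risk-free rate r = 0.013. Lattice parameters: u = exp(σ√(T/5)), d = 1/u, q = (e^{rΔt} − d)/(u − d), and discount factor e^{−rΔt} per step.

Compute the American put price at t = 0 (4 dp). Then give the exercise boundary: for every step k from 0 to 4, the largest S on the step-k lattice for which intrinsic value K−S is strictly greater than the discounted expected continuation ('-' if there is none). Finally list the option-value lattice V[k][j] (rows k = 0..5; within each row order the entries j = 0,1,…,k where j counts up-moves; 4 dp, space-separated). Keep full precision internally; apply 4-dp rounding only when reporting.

price = 20.1504
boundary = - - - 97.8861 112.7647
tree:
20.1504
29.4314 10.2405
41.3129 16.7759 3.2280
55.1639 26.6204 6.2246 0.0000
68.0793 40.2853 12.0029 0.0000 0.0000
79.2906 55.1639 23.1453 0.0000 0.0000 0.0000

params: Δt=0.31780 u=1.15200 d=0.86806 q=0.47926 e^(-rΔt)=0.99588
t_5 payoffs: 79.2906 55.1639 23.1453 0.0000 0.0000 0.0000
t_4: node(4,0) S=84.9707 payoff=68.0793 vs cont=67.4483 → 68.0793 [stop]  node(4,1) S=112.7647 payoff=40.2853 vs cont=39.6543 → 40.2853 [stop]  node(4,2) S=149.6500 payoff=3.4000 vs cont=12.0029 → 12.0029 [wait]  node(4,3) S=198.6005 payoff=0.0000 vs cont=0.0000 → 0.0000 [wait]  node(4,4) S=263.5628 payoff=0.0000 vs cont=0.0000 → 0.0000 [wait]  ⇒ S*(4)=112.7647
t_3: node(3,0) S=97.8861 payoff=55.1639 vs cont=54.5329 → 55.1639 [stop]  node(3,1) S=129.9047 payoff=23.1453 vs cont=26.6204 → 26.6204 [wait]  node(3,2) S=172.3966 payoff=0.0000 vs cont=6.2246 → 6.2246 [wait]  node(3,3) S=228.7875 payoff=0.0000 vs cont=0.0000 → 0.0000 [wait]  ⇒ S*(3)=97.8861
t_2: node(2,0) S=112.7647 payoff=40.2853 vs cont=41.3129 → 41.3129 [wait]  node(2,1) S=149.6500 payoff=3.4000 vs cont=16.7759 → 16.7759 [wait]  node(2,2) S=198.6005 payoff=0.0000 vs cont=3.2280 → 3.2280 [wait]  ⇒ S*(2)=-
t_1: node(1,0) S=129.9047 payoff=23.1453 vs cont=29.4314 → 29.4314 [wait]  node(1,1) S=172.3966 payoff=0.0000 vs cont=10.2405 → 10.2405 [wait]  ⇒ S*(1)=-
t_0: node(0,0) S=149.6500 payoff=3.4000 vs cont=20.1504 → 20.1504 [wait]  ⇒ S*(0)=-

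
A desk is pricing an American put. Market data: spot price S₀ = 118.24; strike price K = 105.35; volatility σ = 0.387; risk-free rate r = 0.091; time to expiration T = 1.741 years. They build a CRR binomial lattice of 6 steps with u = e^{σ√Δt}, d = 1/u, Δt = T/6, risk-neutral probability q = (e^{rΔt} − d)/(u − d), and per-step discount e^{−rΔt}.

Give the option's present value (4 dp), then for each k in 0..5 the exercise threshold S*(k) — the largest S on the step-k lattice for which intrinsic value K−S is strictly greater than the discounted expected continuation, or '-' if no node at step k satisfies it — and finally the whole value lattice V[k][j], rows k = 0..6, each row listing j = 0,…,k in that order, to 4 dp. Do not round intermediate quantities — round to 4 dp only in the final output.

price = 11.0224
boundary = - - - 63.2642 77.9280 63.2642
tree:
11.0224
17.8933 5.0441
28.0511 9.1388 1.4018
42.0858 16.1293 2.9480 0.0000
53.9903 27.4220 6.1999 0.0000 0.0000
63.6547 42.0858 13.0390 0.0000 0.0000 0.0000
71.5006 53.9903 27.4220 0.0000 0.0000 0.0000 0.0000

Δt=0.29017, u=1.23179, d=0.81183, q=0.51178, disc=e^(-rΔt)=0.97394
k=6 terminal: V=max(K-S,0) → 71.5006 53.9903 27.4220 0.0000 0.0000 0.0000 0.0000
k=5: j=0 S=41.6953 intr=63.6547 cont=60.9094 V=63.6547[EX]; j=1 S=63.2642 intr=42.0858 cont=39.3404 V=42.0858[EX]; j=2 S=95.9906 intr=9.3594 cont=13.0390 V=13.0390[hold]; j=3 S=145.6465 intr=0.0000 cont=0.0000 V=0.0000[hold]; j=4 S=220.9892 intr=0.0000 cont=0.0000 V=0.0000[hold]; j=5 S=335.3066 intr=0.0000 cont=0.0000 V=0.0000[hold]  S*(5)=63.2642
k=4: j=0 S=51.3597 intr=53.9903 cont=51.2449 V=53.9903[EX]; j=1 S=77.9280 intr=27.4220 cont=26.5107 V=27.4220[EX]; j=2 S=118.2400 intr=0.0000 cont=6.1999 V=6.1999[hold]; j=3 S=179.4054 intr=0.0000 cont=0.0000 V=0.0000[hold]; j=4 S=272.2115 intr=0.0000 cont=0.0000 V=0.0000[hold]  S*(4)=77.9280
k=3: j=0 S=63.2642 intr=42.0858 cont=39.3404 V=42.0858[EX]; j=1 S=95.9906 intr=9.3594 cont=16.1293 V=16.1293[hold]; j=2 S=145.6465 intr=0.0000 cont=2.9480 V=2.9480[hold]; j=3 S=220.9892 intr=0.0000 cont=0.0000 V=0.0000[hold]  S*(3)=63.2642
k=2: j=0 S=77.9280 intr=27.4220 cont=28.0511 V=28.0511[hold]; j=1 S=118.2400 intr=0.0000 cont=9.1388 V=9.1388[hold]; j=2 S=179.4054 intr=0.0000 cont=1.4018 V=1.4018[hold]  S*(2)=-
k=1: j=0 S=95.9906 intr=9.3594 cont=17.8933 V=17.8933[hold]; j=1 S=145.6465 intr=0.0000 cont=5.0441 V=5.0441[hold]  S*(1)=-
k=0: j=0 S=118.2400 intr=0.0000 cont=11.0224 V=11.0224[hold]  S*(0)=-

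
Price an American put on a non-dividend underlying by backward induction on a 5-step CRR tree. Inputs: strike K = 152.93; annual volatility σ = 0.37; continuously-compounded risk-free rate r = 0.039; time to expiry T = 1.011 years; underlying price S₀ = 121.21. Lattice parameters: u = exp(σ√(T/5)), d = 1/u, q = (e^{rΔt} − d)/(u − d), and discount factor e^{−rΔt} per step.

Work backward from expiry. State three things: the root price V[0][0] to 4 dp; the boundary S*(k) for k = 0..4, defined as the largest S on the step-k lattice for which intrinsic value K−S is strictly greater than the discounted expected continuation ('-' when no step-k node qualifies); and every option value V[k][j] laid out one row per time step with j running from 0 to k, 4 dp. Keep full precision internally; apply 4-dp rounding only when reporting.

price = 37.0080
boundary = - - 86.9012 102.6318 121.2100
tree:
37.0080
50.5639 23.0580
66.0288 34.7864 10.8416
79.3484 50.2982 18.6995 2.5810
90.6265 66.0288 31.7200 5.0239 0.0000
100.1759 79.3484 50.2982 9.7788 0.0000 0.0000

params: Δt=0.20220 u=1.18102 d=0.84673 q=0.48218 e^(-rΔt)=0.99215
t_5 payoffs: 100.1759 79.3484 50.2982 9.7788 0.0000 0.0000
t_4: node(4,0) S=62.3035 payoff=90.6265 vs cont=89.4252 → 90.6265 [stop]  node(4,1) S=86.9012 payoff=66.0288 vs cont=64.8276 → 66.0288 [stop]  node(4,2) S=121.2100 payoff=31.7200 vs cont=30.5188 → 31.7200 [stop]  node(4,3) S=169.0641 payoff=0.0000 vs cont=5.0239 → 5.0239 [wait]  node(4,4) S=235.8111 payoff=0.0000 vs cont=0.0000 → 0.0000 [wait]  ⇒ S*(4)=121.2100
t_3: node(3,0) S=73.5816 payoff=79.3484 vs cont=78.1472 → 79.3484 [stop]  node(3,1) S=102.6318 payoff=50.2982 vs cont=49.0970 → 50.2982 [stop]  node(3,2) S=143.1512 payoff=9.7788 vs cont=18.6995 → 18.6995 [wait]  node(3,3) S=199.6677 payoff=0.0000 vs cont=2.5810 → 2.5810 [wait]  ⇒ S*(3)=102.6318
t_2: node(2,0) S=86.9012 payoff=66.0288 vs cont=64.8276 → 66.0288 [stop]  node(2,1) S=121.2100 payoff=31.7200 vs cont=34.7864 → 34.7864 [wait]  node(2,2) S=169.0641 payoff=0.0000 vs cont=10.8416 → 10.8416 [wait]  ⇒ S*(2)=86.9012
t_1: node(1,0) S=102.6318 payoff=50.2982 vs cont=50.5639 → 50.5639 [wait]  node(1,1) S=143.1512 payoff=9.7788 vs cont=23.0580 → 23.0580 [wait]  ⇒ S*(1)=-
t_0: node(0,0) S=121.2100 payoff=31.7200 vs cont=37.0080 → 37.0080 [wait]  ⇒ S*(0)=-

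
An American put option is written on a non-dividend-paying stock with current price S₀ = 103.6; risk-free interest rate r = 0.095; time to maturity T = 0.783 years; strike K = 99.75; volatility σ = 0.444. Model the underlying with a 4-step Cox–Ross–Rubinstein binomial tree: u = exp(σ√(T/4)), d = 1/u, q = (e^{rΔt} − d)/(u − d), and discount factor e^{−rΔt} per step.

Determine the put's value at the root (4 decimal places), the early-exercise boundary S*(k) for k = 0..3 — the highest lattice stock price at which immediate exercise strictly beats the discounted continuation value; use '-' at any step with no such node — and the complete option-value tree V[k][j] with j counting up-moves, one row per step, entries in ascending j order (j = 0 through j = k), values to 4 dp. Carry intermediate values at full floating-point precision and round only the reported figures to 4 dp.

price = 10.7023
boundary = - - 69.9411 57.4671
tree:
10.7023
18.2076 3.5554
29.8089 7.2228 0.0000
42.2829 14.6732 0.0000 0.0000
52.5322 29.8089 0.0000 0.0000 0.0000

Δt=0.19575  u=1.21706  d=0.82165  q=0.49852  discount=0.98158
step 4 (expiry): payoffs max(K−S,0) = 52.5322 29.8089 0.0000 0.0000 0.0000
step 3: (k=3,j=0): S=57.4671, (K−S)⁺=42.2829, hold=40.4451 ⇒ V=42.2829 exercise | (k=3,j=1): S=85.1229, (K−S)⁺=14.6271, hold=14.6732 ⇒ V=14.6732 continue | (k=3,j=2): S=126.0879, (K−S)⁺=0.0000, hold=0.0000 ⇒ V=0.0000 continue | (k=3,j=3): S=186.7672, (K−S)⁺=0.0000, hold=0.0000 ⇒ V=0.0000 continue  boundary S*=57.4671
step 2: (k=2,j=0): S=69.9411, (K−S)⁺=29.8089, hold=27.9936 ⇒ V=29.8089 exercise | (k=2,j=1): S=103.6000, (K−S)⁺=0.0000, hold=7.2228 ⇒ V=7.2228 continue | (k=2,j=2): S=153.4571, (K−S)⁺=0.0000, hold=0.0000 ⇒ V=0.0000 continue  boundary S*=69.9411
step 1: (k=1,j=0): S=85.1229, (K−S)⁺=14.6271, hold=18.2076 ⇒ V=18.2076 continue | (k=1,j=1): S=126.0879, (K−S)⁺=0.0000, hold=3.5554 ⇒ V=3.5554 continue  boundary S*=-
step 0: (k=0,j=0): S=103.6000, (K−S)⁺=0.0000, hold=10.7023 ⇒ V=10.7023 continue  boundary S*=-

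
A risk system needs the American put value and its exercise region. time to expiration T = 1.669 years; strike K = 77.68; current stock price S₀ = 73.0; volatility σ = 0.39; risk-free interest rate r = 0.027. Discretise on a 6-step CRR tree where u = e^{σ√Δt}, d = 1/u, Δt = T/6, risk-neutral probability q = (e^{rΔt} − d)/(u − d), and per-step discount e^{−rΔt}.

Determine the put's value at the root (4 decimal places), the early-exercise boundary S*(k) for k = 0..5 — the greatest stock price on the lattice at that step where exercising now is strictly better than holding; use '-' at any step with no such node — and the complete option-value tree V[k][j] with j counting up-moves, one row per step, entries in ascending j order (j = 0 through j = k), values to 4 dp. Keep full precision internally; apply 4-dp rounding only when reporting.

Δt=0.27817  u=1.22837  d=0.81408  q=0.46695  discount=0.99252
step 6 (expiry): payoffs max(K−S,0) = 56.4310 45.6173 29.3005 4.6800 0.0000 0.0000 0.0000
step 5: (k=5,j=0): S=26.1017, (K−S)⁺=51.5783, hold=50.9971 ⇒ V=51.5783 exercise | (k=5,j=1): S=39.3850, (K−S)⁺=38.2950, hold=37.7138 ⇒ V=38.2950 exercise | (k=5,j=2): S=59.4281, (K−S)⁺=18.2519, hold=17.6706 ⇒ V=18.2519 exercise | (k=5,j=3): S=89.6714, (K−S)⁺=0.0000, hold=2.4760 ⇒ V=2.4760 continue | (k=5,j=4): S=135.3055, (K−S)⁺=0.0000, hold=0.0000 ⇒ V=0.0000 continue | (k=5,j=5): S=204.1630, (K−S)⁺=0.0000, hold=0.0000 ⇒ V=0.0000 continue  boundary S*=59.4281
step 4: (k=4,j=0): S=32.0627, (K−S)⁺=45.6173, hold=45.0361 ⇒ V=45.6173 exercise | (k=4,j=1): S=48.3795, (K−S)⁺=29.3005, hold=28.7193 ⇒ V=29.3005 exercise | (k=4,j=2): S=73.0000, (K−S)⁺=4.6800, hold=10.8038 ⇒ V=10.8038 continue | (k=4,j=3): S=110.1500, (K−S)⁺=0.0000, hold=1.3099 ⇒ V=1.3099 continue | (k=4,j=4): S=166.2058, (K−S)⁺=0.0000, hold=0.0000 ⇒ V=0.0000 continue  boundary S*=48.3795
step 3: (k=3,j=0): S=39.3850, (K−S)⁺=38.2950, hold=37.7138 ⇒ V=38.2950 exercise | (k=3,j=1): S=59.4281, (K−S)⁺=18.2519, hold=20.5088 ⇒ V=20.5088 continue | (k=3,j=2): S=89.6714, (K−S)⁺=0.0000, hold=6.3229 ⇒ V=6.3229 continue | (k=3,j=3): S=135.3055, (K−S)⁺=0.0000, hold=0.6930 ⇒ V=0.6930 continue  boundary S*=39.3850
step 2: (k=2,j=0): S=48.3795, (K−S)⁺=29.3005, hold=29.7653 ⇒ V=29.7653 continue | (k=2,j=1): S=73.0000, (K−S)⁺=4.6800, hold=13.7808 ⇒ V=13.7808 continue | (k=2,j=2): S=110.1500, (K−S)⁺=0.0000, hold=3.6664 ⇒ V=3.6664 continue  boundary S*=-
step 1: (k=1,j=0): S=59.4281, (K−S)⁺=18.2519, hold=22.1344 ⇒ V=22.1344 continue | (k=1,j=1): S=89.6714, (K−S)⁺=0.0000, hold=8.9900 ⇒ V=8.9900 continue  boundary S*=-
step 0: (k=0,j=0): S=73.0000, (K−S)⁺=4.6800, hold=15.8769 ⇒ V=15.8769 continue  boundary S*=-

price = 15.8769
boundary = - - - 39.3850 48.3795 59.4281
tree:
15.8769
22.1344 8.9900
29.7653 13.7808 3.6664
38.2950 20.5088 6.3229 0.6930
45.6173 29.3005 10.8038 1.3099 0.0000
51.5783 38.2950 18.2519 2.4760 0.0000 0.0000
56.4310 45.6173 29.3005 4.6800 0.0000 0.0000 0.0000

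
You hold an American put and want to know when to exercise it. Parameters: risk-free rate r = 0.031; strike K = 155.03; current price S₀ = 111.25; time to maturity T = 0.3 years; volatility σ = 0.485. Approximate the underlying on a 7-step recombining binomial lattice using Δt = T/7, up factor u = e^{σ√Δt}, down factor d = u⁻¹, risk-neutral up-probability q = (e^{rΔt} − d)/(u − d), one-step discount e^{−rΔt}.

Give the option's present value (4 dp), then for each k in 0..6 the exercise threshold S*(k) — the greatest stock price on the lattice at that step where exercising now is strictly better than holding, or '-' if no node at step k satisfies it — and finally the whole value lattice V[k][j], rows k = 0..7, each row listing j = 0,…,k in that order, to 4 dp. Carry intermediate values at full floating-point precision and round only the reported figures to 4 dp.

price = 44.7324
boundary = - 100.6224 91.0101 100.6224 111.2500 123.0000 135.9910
tree:
44.7324
54.4076 34.4386
64.0199 44.1334 24.0952
72.7139 54.4076 33.1928 14.3661
80.5775 64.0199 43.7800 21.8851 6.3100
87.6898 72.7139 54.4076 32.0300 11.0223 1.2536
94.1227 80.5775 64.0199 43.7800 19.0390 2.4211 0.0000
99.9411 87.6898 72.7139 54.4076 32.0300 4.6758 0.0000 0.0000

params: Δt=0.04286 u=1.10562 d=0.90447 q=0.48153 e^(-rΔt)=0.99867
t_7 payoffs: 99.9411 87.6898 72.7139 54.4076 32.0300 4.6758 0.0000 0.0000
t_6: node(6,0) S=60.9073 payoff=94.1227 vs cont=93.9169 → 94.1227 [stop]  node(6,1) S=74.4525 payoff=80.5775 vs cont=80.3716 → 80.5775 [stop]  node(6,2) S=91.0101 payoff=64.0199 vs cont=63.8140 → 64.0199 [stop]  node(6,3) S=111.2500 payoff=43.7800 vs cont=43.5742 → 43.7800 [stop]  node(6,4) S=135.9910 payoff=19.0390 vs cont=18.8331 → 19.0390 [stop]  node(6,5) S=166.2343 payoff=0.0000 vs cont=2.4211 → 2.4211 [wait]  node(6,6) S=203.2033 payoff=0.0000 vs cont=0.0000 → 0.0000 [wait]  ⇒ S*(6)=135.9910
t_5: node(5,0) S=67.3402 payoff=87.6898 vs cont=87.4840 → 87.6898 [stop]  node(5,1) S=82.3161 payoff=72.7139 vs cont=72.5081 → 72.7139 [stop]  node(5,2) S=100.6224 payoff=54.4076 vs cont=54.2017 → 54.4076 [stop]  node(5,3) S=123.0000 payoff=32.0300 vs cont=31.8242 → 32.0300 [stop]  node(5,4) S=150.3542 payoff=4.6758 vs cont=11.0223 → 11.0223 [wait]  node(5,5) S=183.7916 payoff=0.0000 vs cont=1.2536 → 1.2536 [wait]  ⇒ S*(5)=123.0000
t_4: node(4,0) S=74.4525 payoff=80.5775 vs cont=80.3716 → 80.5775 [stop]  node(4,1) S=91.0101 payoff=64.0199 vs cont=63.8140 → 64.0199 [stop]  node(4,2) S=111.2500 payoff=43.7800 vs cont=43.5742 → 43.7800 [stop]  node(4,3) S=135.9910 payoff=19.0390 vs cont=21.8851 → 21.8851 [wait]  node(4,4) S=166.2343 payoff=0.0000 vs cont=6.3100 → 6.3100 [wait]  ⇒ S*(4)=111.2500
t_3: node(3,0) S=82.3161 payoff=72.7139 vs cont=72.5081 → 72.7139 [stop]  node(3,1) S=100.6224 payoff=54.4076 vs cont=54.2017 → 54.4076 [stop]  node(3,2) S=123.0000 payoff=32.0300 vs cont=33.1928 → 33.1928 [wait]  node(3,3) S=150.3542 payoff=4.6758 vs cont=14.3661 → 14.3661 [wait]  ⇒ S*(3)=100.6224
t_2: node(2,0) S=91.0101 payoff=64.0199 vs cont=63.8140 → 64.0199 [stop]  node(2,1) S=111.2500 payoff=43.7800 vs cont=44.1334 → 44.1334 [wait]  node(2,2) S=135.9910 payoff=19.0390 vs cont=24.0952 → 24.0952 [wait]  ⇒ S*(2)=91.0101
t_1: node(1,0) S=100.6224 payoff=54.4076 vs cont=54.3716 → 54.4076 [stop]  node(1,1) S=123.0000 payoff=32.0300 vs cont=34.4386 → 34.4386 [wait]  ⇒ S*(1)=100.6224
t_0: node(0,0) S=111.2500 payoff=43.7800 vs cont=44.7324 → 44.7324 [wait]  ⇒ S*(0)=-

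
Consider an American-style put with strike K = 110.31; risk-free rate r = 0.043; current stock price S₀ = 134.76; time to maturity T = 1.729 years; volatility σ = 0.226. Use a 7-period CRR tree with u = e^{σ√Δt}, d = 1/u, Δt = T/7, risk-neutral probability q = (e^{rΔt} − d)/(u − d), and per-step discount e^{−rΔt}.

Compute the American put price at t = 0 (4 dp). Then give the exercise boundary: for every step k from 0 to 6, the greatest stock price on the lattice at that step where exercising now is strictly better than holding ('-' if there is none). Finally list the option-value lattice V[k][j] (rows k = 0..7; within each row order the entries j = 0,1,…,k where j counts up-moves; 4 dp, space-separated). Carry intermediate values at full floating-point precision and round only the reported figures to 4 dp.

price = 3.7273
boundary = - - - - 85.9887 76.8531 85.9887
tree:
3.7273
6.2467 1.4725
10.1903 2.7259 0.3429
16.0763 4.9531 0.7210 0.0000
24.3213 8.7771 1.5163 0.0000 0.0000
33.4569 15.0115 3.1885 0.0000 0.0000 0.0000
41.6219 24.3213 6.7050 0.0000 0.0000 0.0000 0.0000
48.9195 33.4569 14.0998 0.0000 0.0000 0.0000 0.0000 0.0000

Δt=0.24700, u=1.11887, d=0.89376, q=0.51938, disc=e^(-rΔt)=0.98944
k=7 terminal: V=max(K-S,0) → 48.9195 33.4569 14.0998 0.0000 0.0000 0.0000 0.0000 0.0000
k=6: j=0 S=68.6881 intr=41.6219 cont=40.4565 V=41.6219[EX]; j=1 S=85.9887 intr=24.3213 cont=23.1559 V=24.3213[EX]; j=2 S=107.6468 intr=2.6632 cont=6.7050 V=6.7050[hold]; j=3 S=134.7600 intr=0.0000 cont=0.0000 V=0.0000[hold]; j=4 S=168.7022 intr=0.0000 cont=0.0000 V=0.0000[hold]; j=5 S=211.1936 intr=0.0000 cont=0.0000 V=0.0000[hold]; j=6 S=264.3873 intr=0.0000 cont=0.0000 V=0.0000[hold]  S*(6)=85.9887
k=5: j=0 S=76.8531 intr=33.4569 cont=32.2915 V=33.4569[EX]; j=1 S=96.2102 intr=14.0998 cont=15.0115 V=15.0115[hold]; j=2 S=120.4429 intr=0.0000 cont=3.1885 V=3.1885[hold]; j=3 S=150.7790 intr=0.0000 cont=0.0000 V=0.0000[hold]; j=4 S=188.7560 intr=0.0000 cont=0.0000 V=0.0000[hold]; j=5 S=236.2983 intr=0.0000 cont=0.0000 V=0.0000[hold]  S*(5)=76.8531
k=4: j=0 S=85.9887 intr=24.3213 cont=23.6244 V=24.3213[EX]; j=1 S=107.6468 intr=2.6632 cont=8.7771 V=8.7771[hold]; j=2 S=134.7600 intr=0.0000 cont=1.5163 V=1.5163[hold]; j=3 S=168.7022 intr=0.0000 cont=0.0000 V=0.0000[hold]; j=4 S=211.1936 intr=0.0000 cont=0.0000 V=0.0000[hold]  S*(4)=85.9887
k=3: j=0 S=96.2102 intr=14.0998 cont=16.0763 V=16.0763[hold]; j=1 S=120.4429 intr=0.0000 cont=4.9531 V=4.9531[hold]; j=2 S=150.7790 intr=0.0000 cont=0.7210 V=0.7210[hold]; j=3 S=188.7560 intr=0.0000 cont=0.0000 V=0.0000[hold]  S*(3)=-
k=2: j=0 S=107.6468 intr=2.6632 cont=10.1903 V=10.1903[hold]; j=1 S=134.7600 intr=0.0000 cont=2.7259 V=2.7259[hold]; j=2 S=168.7022 intr=0.0000 cont=0.3429 V=0.3429[hold]  S*(2)=-
k=1: j=0 S=120.4429 intr=0.0000 cont=6.2467 V=6.2467[hold]; j=1 S=150.7790 intr=0.0000 cont=1.4725 V=1.4725[hold]  S*(1)=-
k=0: j=0 S=134.7600 intr=0.0000 cont=3.7273 V=3.7273[hold]  S*(0)=-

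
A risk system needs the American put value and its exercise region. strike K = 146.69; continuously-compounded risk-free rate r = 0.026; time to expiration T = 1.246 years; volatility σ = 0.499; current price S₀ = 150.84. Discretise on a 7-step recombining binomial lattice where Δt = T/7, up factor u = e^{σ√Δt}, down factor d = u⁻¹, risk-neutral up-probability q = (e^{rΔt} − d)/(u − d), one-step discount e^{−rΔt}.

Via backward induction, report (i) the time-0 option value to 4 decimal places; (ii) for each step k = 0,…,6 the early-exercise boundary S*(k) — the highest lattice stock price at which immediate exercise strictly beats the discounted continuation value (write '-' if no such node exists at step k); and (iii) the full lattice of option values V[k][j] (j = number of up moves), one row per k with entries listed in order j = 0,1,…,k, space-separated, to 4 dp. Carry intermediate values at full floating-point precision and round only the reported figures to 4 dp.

price = 29.4522
boundary = - - - - 64.9817 80.2089 99.0043
tree:
29.4522
40.0249 17.2634
52.7289 25.4259 7.7977
67.0026 36.4046 12.7170 2.0667
81.7083 50.3126 20.3470 3.8343 0.0000
94.0446 66.4811 31.7260 7.1138 0.0000 0.0000
104.0390 81.7083 47.6857 13.1980 0.0000 0.0000 0.0000
112.1361 94.0446 66.4811 24.4861 0.0000 0.0000 0.0000 0.0000

params: Δt=0.17800 u=1.23433 d=0.81016 q=0.45850 e^(-rΔt)=0.99538
t_7 payoffs: 112.1361 94.0446 66.4811 24.4861 0.0000 0.0000 0.0000 0.0000
t_6: node(6,0) S=42.6510 payoff=104.0390 vs cont=103.3617 → 104.0390 [stop]  node(6,1) S=64.9817 payoff=81.7083 vs cont=81.0309 → 81.7083 [stop]  node(6,2) S=99.0043 payoff=47.6857 vs cont=47.0084 → 47.6857 [stop]  node(6,3) S=150.8400 payoff=0.0000 vs cont=13.1980 → 13.1980 [wait]  node(6,4) S=229.8154 payoff=0.0000 vs cont=0.0000 → 0.0000 [wait]  node(6,5) S=350.1400 payoff=0.0000 vs cont=0.0000 → 0.0000 [wait]  node(6,6) S=533.4630 payoff=0.0000 vs cont=0.0000 → 0.0000 [wait]  ⇒ S*(6)=99.0043
t_5: node(5,0) S=52.6454 payoff=94.0446 vs cont=93.3673 → 94.0446 [stop]  node(5,1) S=80.2089 payoff=66.4811 vs cont=65.8038 → 66.4811 [stop]  node(5,2) S=122.2039 payoff=24.4861 vs cont=31.7260 → 31.7260 [wait]  node(5,3) S=186.1863 payoff=0.0000 vs cont=7.1138 → 7.1138 [wait]  node(5,4) S=283.6680 payoff=0.0000 vs cont=0.0000 → 0.0000 [wait]  node(5,5) S=432.1883 payoff=0.0000 vs cont=0.0000 → 0.0000 [wait]  ⇒ S*(5)=80.2089
t_4: node(4,0) S=64.9817 payoff=81.7083 vs cont=81.0309 → 81.7083 [stop]  node(4,1) S=99.0043 payoff=47.6857 vs cont=50.3126 → 50.3126 [wait]  node(4,2) S=150.8400 payoff=0.0000 vs cont=20.3470 → 20.3470 [wait]  node(4,3) S=229.8154 payoff=0.0000 vs cont=3.8343 → 3.8343 [wait]  node(4,4) S=350.1400 payoff=0.0000 vs cont=0.0000 → 0.0000 [wait]  ⇒ S*(4)=64.9817
t_3: node(3,0) S=80.2089 payoff=66.4811 vs cont=67.0026 → 67.0026 [wait]  node(3,1) S=122.2039 payoff=24.4861 vs cont=36.4046 → 36.4046 [wait]  node(3,2) S=186.1863 payoff=0.0000 vs cont=12.7170 → 12.7170 [wait]  node(3,3) S=283.6680 payoff=0.0000 vs cont=2.0667 → 2.0667 [wait]  ⇒ S*(3)=-
t_2: node(2,0) S=99.0043 payoff=47.6857 vs cont=52.7289 → 52.7289 [wait]  node(2,1) S=150.8400 payoff=0.0000 vs cont=25.4259 → 25.4259 [wait]  node(2,2) S=229.8154 payoff=0.0000 vs cont=7.7977 → 7.7977 [wait]  ⇒ S*(2)=-
t_1: node(1,0) S=122.2039 payoff=24.4861 vs cont=40.0249 → 40.0249 [wait]  node(1,1) S=186.1863 payoff=0.0000 vs cont=17.2634 → 17.2634 [wait]  ⇒ S*(1)=-
t_0: node(0,0) S=150.8400 payoff=0.0000 vs cont=29.4522 → 29.4522 [wait]  ⇒ S*(0)=-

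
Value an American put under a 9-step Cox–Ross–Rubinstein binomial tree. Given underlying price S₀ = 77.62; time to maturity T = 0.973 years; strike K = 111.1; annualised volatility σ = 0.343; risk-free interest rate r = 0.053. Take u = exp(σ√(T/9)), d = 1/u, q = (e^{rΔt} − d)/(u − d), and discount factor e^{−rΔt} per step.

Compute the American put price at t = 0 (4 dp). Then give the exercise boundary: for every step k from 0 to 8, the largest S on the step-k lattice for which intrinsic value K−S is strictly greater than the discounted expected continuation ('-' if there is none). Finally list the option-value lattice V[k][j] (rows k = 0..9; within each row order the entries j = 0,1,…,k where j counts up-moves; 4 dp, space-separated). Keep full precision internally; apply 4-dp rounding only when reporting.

params: Δt=0.10811 u=1.11938 d=0.89335 q=0.49726 e^(-rΔt)=0.99429
t_9 payoffs: 82.9707 75.8534 66.9352 55.7605 41.7583 24.2133 2.2291 0.0000 0.0000 0.0000
t_8: node(8,0) S=31.4875 payoff=79.6125 vs cont=78.9777 → 79.6125 [stop]  node(8,1) S=39.4546 payoff=71.6454 vs cont=71.0107 → 71.6454 [stop]  node(8,2) S=49.4374 payoff=61.6626 vs cont=61.0278 → 61.6626 [stop]  node(8,3) S=61.9462 payoff=49.1538 vs cont=48.5190 → 49.1538 [stop]  node(8,4) S=77.6200 payoff=33.4800 vs cont=32.8452 → 33.4800 [stop]  node(8,5) S=97.2596 payoff=13.8404 vs cont=13.2056 → 13.8404 [stop]  node(8,6) S=121.8685 payoff=0.0000 vs cont=1.1143 → 1.1143 [wait]  node(8,7) S=152.7039 payoff=0.0000 vs cont=0.0000 → 0.0000 [wait]  node(8,8) S=191.3414 payoff=0.0000 vs cont=0.0000 → 0.0000 [wait]  ⇒ S*(8)=97.2596
t_7: node(7,0) S=35.2466 payoff=75.8534 vs cont=75.2186 → 75.8534 [stop]  node(7,1) S=44.1648 payoff=66.9352 vs cont=66.3004 → 66.9352 [stop]  node(7,2) S=55.3395 payoff=55.7605 vs cont=55.1257 → 55.7605 [stop]  node(7,3) S=69.3417 payoff=41.7583 vs cont=41.1236 → 41.7583 [stop]  node(7,4) S=86.8867 payoff=24.2133 vs cont=23.5786 → 24.2133 [stop]  node(7,5) S=108.8709 payoff=2.2291 vs cont=7.4693 → 7.4693 [wait]  node(7,6) S=136.4177 payoff=0.0000 vs cont=0.5570 → 0.5570 [wait]  node(7,7) S=170.9344 payoff=0.0000 vs cont=0.0000 → 0.0000 [wait]  ⇒ S*(7)=86.8867
t_6: node(6,0) S=39.4546 payoff=71.6454 vs cont=71.0107 → 71.6454 [stop]  node(6,1) S=49.4374 payoff=61.6626 vs cont=61.0278 → 61.6626 [stop]  node(6,2) S=61.9462 payoff=49.1538 vs cont=48.5190 → 49.1538 [stop]  node(6,3) S=77.6200 payoff=33.4800 vs cont=32.8452 → 33.4800 [stop]  node(6,4) S=97.2596 payoff=13.8404 vs cont=15.7965 → 15.7965 [wait]  node(6,5) S=121.8685 payoff=0.0000 vs cont=4.0091 → 4.0091 [wait]  node(6,6) S=152.7039 payoff=0.0000 vs cont=0.2784 → 0.2784 [wait]  ⇒ S*(6)=77.6200
t_5: node(5,0) S=44.1648 payoff=66.9352 vs cont=66.3004 → 66.9352 [stop]  node(5,1) S=55.3395 payoff=55.7605 vs cont=55.1257 → 55.7605 [stop]  node(5,2) S=69.3417 payoff=41.7583 vs cont=41.1236 → 41.7583 [stop]  node(5,3) S=86.8867 payoff=24.2133 vs cont=24.5457 → 24.5457 [wait]  node(5,4) S=108.8709 payoff=2.2291 vs cont=9.8783 → 9.8783 [wait]  node(5,5) S=136.4177 payoff=0.0000 vs cont=2.1417 → 2.1417 [wait]  ⇒ S*(5)=69.3417
t_4: node(4,0) S=49.4374 payoff=61.6626 vs cont=61.0278 → 61.6626 [stop]  node(4,1) S=61.9462 payoff=49.1538 vs cont=48.5190 → 49.1538 [stop]  node(4,2) S=77.6200 payoff=33.4800 vs cont=33.0095 → 33.4800 [stop]  node(4,3) S=97.2596 payoff=13.8404 vs cont=17.1537 → 17.1537 [wait]  node(4,4) S=121.8685 payoff=0.0000 vs cont=5.9968 → 5.9968 [wait]  ⇒ S*(4)=77.6200
t_3: node(3,0) S=55.3395 payoff=55.7605 vs cont=55.1257 → 55.7605 [stop]  node(3,1) S=69.3417 payoff=41.7583 vs cont=41.1236 → 41.7583 [stop]  node(3,2) S=86.8867 payoff=24.2133 vs cont=25.2167 → 25.2167 [wait]  node(3,3) S=108.8709 payoff=2.2291 vs cont=11.5395 → 11.5395 [wait]  ⇒ S*(3)=69.3417
t_2: node(2,0) S=61.9462 payoff=49.1538 vs cont=48.5190 → 49.1538 [stop]  node(2,1) S=77.6200 payoff=33.4800 vs cont=33.3413 → 33.4800 [stop]  node(2,2) S=97.2596 payoff=13.8404 vs cont=18.3104 → 18.3104 [wait]  ⇒ S*(2)=77.6200
t_1: node(1,0) S=69.3417 payoff=41.7583 vs cont=41.1236 → 41.7583 [stop]  node(1,1) S=86.8867 payoff=24.2133 vs cont=25.7886 → 25.7886 [wait]  ⇒ S*(1)=69.3417
t_0: node(0,0) S=77.6200 payoff=33.4800 vs cont=33.6241 → 33.6241 [wait]  ⇒ S*(0)=-

price = 33.6241
boundary = - 69.3417 77.6200 69.3417 77.6200 69.3417 77.6200 86.8867 97.2596
tree:
33.6241
41.7583 25.7886
49.1538 33.4800 18.3104
55.7605 41.7583 25.2167 11.5395
61.6626 49.1538 33.4800 17.1537 5.9968
66.9352 55.7605 41.7583 24.5457 9.8783 2.1417
71.6454 61.6626 49.1538 33.4800 15.7965 4.0091 0.2784
75.8534 66.9352 55.7605 41.7583 24.2133 7.4693 0.5570 0.0000
79.6125 71.6454 61.6626 49.1538 33.4800 13.8404 1.1143 0.0000 0.0000
82.9707 75.8534 66.9352 55.7605 41.7583 24.2133 2.2291 0.0000 0.0000 0.0000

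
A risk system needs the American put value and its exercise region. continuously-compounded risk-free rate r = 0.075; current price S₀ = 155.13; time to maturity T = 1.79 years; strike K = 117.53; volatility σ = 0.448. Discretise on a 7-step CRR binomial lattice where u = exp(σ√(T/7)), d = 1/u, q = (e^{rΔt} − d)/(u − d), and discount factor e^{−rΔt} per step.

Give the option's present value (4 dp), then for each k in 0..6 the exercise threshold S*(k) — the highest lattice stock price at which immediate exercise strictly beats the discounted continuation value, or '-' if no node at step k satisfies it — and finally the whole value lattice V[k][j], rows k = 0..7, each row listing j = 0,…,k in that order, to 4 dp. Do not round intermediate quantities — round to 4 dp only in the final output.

Δt=0.25571, u=1.25426, d=0.79728, q=0.48598, disc=e^(-rΔt)=0.98100
k=7 terminal: V=max(K-S,0) → 85.7625 67.5544 38.9099 0.0000 0.0000 0.0000 0.0000 0.0000
k=6: j=0 S=39.8447 intr=77.6853 cont=75.4527 V=77.6853[EX]; j=1 S=62.6824 intr=54.8476 cont=52.6150 V=54.8476[EX]; j=2 S=98.6100 intr=18.9200 cont=19.6206 V=19.6206[hold]; j=3 S=155.1300 intr=0.0000 cont=0.0000 V=0.0000[hold]; j=4 S=244.0455 intr=0.0000 cont=0.0000 V=0.0000[hold]; j=5 S=383.9244 intr=0.0000 cont=0.0000 V=0.0000[hold]; j=6 S=603.9773 intr=0.0000 cont=0.0000 V=0.0000[hold]  S*(6)=62.6824
k=5: j=0 S=49.9756 intr=67.5544 cont=65.3218 V=67.5544[EX]; j=1 S=78.6201 intr=38.9099 cont=37.0114 V=38.9099[EX]; j=2 S=123.6825 intr=0.0000 cont=9.8939 V=9.8939[hold]; j=3 S=194.5733 intr=0.0000 cont=0.0000 V=0.0000[hold]; j=4 S=306.0964 intr=0.0000 cont=0.0000 V=0.0000[hold]; j=5 S=481.5409 intr=0.0000 cont=0.0000 V=0.0000[hold]  S*(5)=78.6201
k=4: j=0 S=62.6824 intr=54.8476 cont=52.6150 V=54.8476[EX]; j=1 S=98.6100 intr=18.9200 cont=24.3375 V=24.3375[hold]; j=2 S=155.1300 intr=0.0000 cont=4.9891 V=4.9891[hold]; j=3 S=244.0455 intr=0.0000 cont=0.0000 V=0.0000[hold]; j=4 S=383.9244 intr=0.0000 cont=0.0000 V=0.0000[hold]  S*(4)=62.6824
k=3: j=0 S=78.6201 intr=38.9099 cont=39.2601 V=39.2601[hold]; j=1 S=123.6825 intr=0.0000 cont=14.6509 V=14.6509[hold]; j=2 S=194.5733 intr=0.0000 cont=2.5158 V=2.5158[hold]; j=3 S=306.0964 intr=0.0000 cont=0.0000 V=0.0000[hold]  S*(3)=-
k=2: j=0 S=98.6100 intr=18.9200 cont=26.7820 V=26.7820[hold]; j=1 S=155.1300 intr=0.0000 cont=8.5872 V=8.5872[hold]; j=2 S=244.0455 intr=0.0000 cont=1.2686 V=1.2686[hold]  S*(2)=-
k=1: j=0 S=123.6825 intr=0.0000 cont=17.5989 V=17.5989[hold]; j=1 S=194.5733 intr=0.0000 cont=4.9350 V=4.9350[hold]  S*(1)=-
k=0: j=0 S=155.1300 intr=0.0000 cont=11.2271 V=11.2271[hold]  S*(0)=-

price = 11.2271
boundary = - - - - 62.6824 78.6201 62.6824
tree:
11.2271
17.5989 4.9350
26.7820 8.5872 1.2686
39.2601 14.6509 2.5158 0.0000
54.8476 24.3375 4.9891 0.0000 0.0000
67.5544 38.9099 9.8939 0.0000 0.0000 0.0000
77.6853 54.8476 19.6206 0.0000 0.0000 0.0000 0.0000
85.7625 67.5544 38.9099 0.0000 0.0000 0.0000 0.0000 0.0000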